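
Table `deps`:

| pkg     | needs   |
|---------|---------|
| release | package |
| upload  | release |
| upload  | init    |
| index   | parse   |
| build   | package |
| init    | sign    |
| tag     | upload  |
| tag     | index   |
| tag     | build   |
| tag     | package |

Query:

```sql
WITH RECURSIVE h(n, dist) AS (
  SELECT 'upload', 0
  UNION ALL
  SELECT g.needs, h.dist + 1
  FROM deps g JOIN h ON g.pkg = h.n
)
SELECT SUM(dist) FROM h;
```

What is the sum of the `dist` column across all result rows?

6

Base: (upload, dist=0).
Iteration 1: edges from {upload} -> (init, dist=1), (release, dist=1).
Iteration 2: edges from {init,release} -> (package, dist=2), (sign, dist=2).
Iteration 3: no outgoing edges from {package,sign}; recursion stops.
SUM(dist) = 0 + 1 + 1 + 2 + 2 = 6.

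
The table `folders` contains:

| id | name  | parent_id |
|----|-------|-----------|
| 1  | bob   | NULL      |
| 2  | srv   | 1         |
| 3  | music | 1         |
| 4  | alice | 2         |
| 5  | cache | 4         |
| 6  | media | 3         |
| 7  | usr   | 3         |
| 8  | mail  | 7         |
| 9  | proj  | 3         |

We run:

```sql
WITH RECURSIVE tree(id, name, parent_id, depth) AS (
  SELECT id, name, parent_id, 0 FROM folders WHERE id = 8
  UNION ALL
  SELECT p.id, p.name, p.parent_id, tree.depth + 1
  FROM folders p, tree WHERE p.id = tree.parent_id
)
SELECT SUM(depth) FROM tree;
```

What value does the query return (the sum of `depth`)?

6

Base: id=8 (mail), parent_id=7, depth 0.
Iteration 1: join on id=7 -> usr (id 7, parent_id=3, depth 1).
Iteration 2: join on id=3 -> music (id 3, parent_id=1, depth 2).
Iteration 3: join on id=1 -> bob (id 1, parent_id=NULL, depth 3).
Iteration 4: parent_id is NULL; no match; recursion stops.
SUM(depth) = 0 + 1 + 2 + 3 = 6.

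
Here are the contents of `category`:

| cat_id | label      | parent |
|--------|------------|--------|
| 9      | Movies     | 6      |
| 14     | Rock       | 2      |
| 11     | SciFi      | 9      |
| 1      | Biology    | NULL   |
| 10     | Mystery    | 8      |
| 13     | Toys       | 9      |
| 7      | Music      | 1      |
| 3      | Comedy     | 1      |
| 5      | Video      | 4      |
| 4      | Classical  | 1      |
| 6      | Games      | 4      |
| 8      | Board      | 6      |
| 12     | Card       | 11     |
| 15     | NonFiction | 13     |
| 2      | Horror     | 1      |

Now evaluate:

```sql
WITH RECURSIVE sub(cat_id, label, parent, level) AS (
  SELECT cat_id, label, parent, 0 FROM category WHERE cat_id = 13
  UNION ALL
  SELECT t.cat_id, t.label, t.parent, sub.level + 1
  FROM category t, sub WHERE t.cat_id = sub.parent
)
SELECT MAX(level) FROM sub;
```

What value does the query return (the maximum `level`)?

4

Base: cat_id=13 (Toys), parent=9, level 0.
Iteration 1: join on cat_id=9 -> Movies (id 9, parent=6, level 1).
Iteration 2: join on cat_id=6 -> Games (id 6, parent=4, level 2).
Iteration 3: join on cat_id=4 -> Classical (id 4, parent=1, level 3).
Iteration 4: join on cat_id=1 -> Biology (id 1, parent=NULL, level 4).
Iteration 5: parent is NULL; no match; recursion stops.
level values: 0, 1, 2, 3, 4; the maximum is 4.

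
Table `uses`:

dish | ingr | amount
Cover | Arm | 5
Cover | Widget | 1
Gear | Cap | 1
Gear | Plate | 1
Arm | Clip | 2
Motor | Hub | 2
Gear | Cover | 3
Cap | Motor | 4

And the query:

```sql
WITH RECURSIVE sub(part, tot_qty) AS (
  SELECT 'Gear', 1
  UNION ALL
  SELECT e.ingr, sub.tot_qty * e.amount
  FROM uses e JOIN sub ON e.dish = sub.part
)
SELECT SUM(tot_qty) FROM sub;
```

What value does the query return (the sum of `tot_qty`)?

Base: (Gear, tot_qty=1).
Iteration 1: components of {Gear} -> Cap = 1*1 = 1, Cover = 1*3 = 3, Plate = 1*1 = 1.
Iteration 2: components of {Cap,Cover,Plate} -> Arm = 3*5 = 15, Motor = 1*4 = 4, Widget = 3*1 = 3.
Iteration 3: components of {Arm,Motor,Widget} -> Clip = 15*2 = 30, Hub = 4*2 = 8.
Iteration 4: no further components; recursion stops.
SUM(tot_qty) = 1 + 3 + 1 + 1 + 15 + 3 + 4 + 30 + 8 = 66.

66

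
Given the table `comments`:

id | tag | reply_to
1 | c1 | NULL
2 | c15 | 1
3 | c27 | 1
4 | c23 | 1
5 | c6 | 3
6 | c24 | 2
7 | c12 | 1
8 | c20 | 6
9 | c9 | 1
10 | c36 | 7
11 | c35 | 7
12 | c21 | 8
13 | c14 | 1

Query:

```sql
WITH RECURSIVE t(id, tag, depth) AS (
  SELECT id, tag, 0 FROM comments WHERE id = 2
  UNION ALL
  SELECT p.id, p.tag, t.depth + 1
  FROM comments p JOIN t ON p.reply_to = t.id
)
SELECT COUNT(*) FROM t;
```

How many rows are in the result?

4

Base: id=2 (c15) at depth 0.
Iteration 1: rows with reply_to in {2} -> c24 (id 6, depth 1).
Iteration 2: rows with reply_to in {6} -> c20 (id 8, depth 2).
Iteration 3: rows with reply_to in {8} -> c21 (id 12, depth 3).
Iteration 4: no rows with reply_to in {12}; recursion stops.
Total rows emitted: 4.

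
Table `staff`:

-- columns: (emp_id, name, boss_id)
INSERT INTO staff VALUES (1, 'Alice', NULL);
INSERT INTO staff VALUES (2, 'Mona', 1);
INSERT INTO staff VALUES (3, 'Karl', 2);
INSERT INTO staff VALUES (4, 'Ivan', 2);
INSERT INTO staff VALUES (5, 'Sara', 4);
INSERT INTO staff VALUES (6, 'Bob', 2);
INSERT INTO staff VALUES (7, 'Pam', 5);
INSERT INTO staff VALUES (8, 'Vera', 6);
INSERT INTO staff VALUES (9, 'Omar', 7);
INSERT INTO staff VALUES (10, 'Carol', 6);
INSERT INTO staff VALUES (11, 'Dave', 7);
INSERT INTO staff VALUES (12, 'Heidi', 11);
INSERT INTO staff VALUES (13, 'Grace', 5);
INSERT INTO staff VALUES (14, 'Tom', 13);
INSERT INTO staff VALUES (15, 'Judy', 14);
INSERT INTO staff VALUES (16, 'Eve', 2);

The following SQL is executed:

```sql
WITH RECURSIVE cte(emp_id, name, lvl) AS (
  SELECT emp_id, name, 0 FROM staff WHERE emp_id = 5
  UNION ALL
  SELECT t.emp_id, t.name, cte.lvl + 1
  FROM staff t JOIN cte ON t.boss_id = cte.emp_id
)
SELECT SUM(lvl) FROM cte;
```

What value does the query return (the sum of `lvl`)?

Base: emp_id=5 (Sara) at lvl 0.
Iteration 1: rows with boss_id in {5} -> Pam (id 7, lvl 1), Grace (id 13, lvl 1).
Iteration 2: rows with boss_id in {7,13} -> Omar (id 9, lvl 2), Dave (id 11, lvl 2), Tom (id 14, lvl 2).
Iteration 3: rows with boss_id in {9,11,14} -> Heidi (id 12, lvl 3), Judy (id 15, lvl 3).
Iteration 4: no rows with boss_id in {12,15}; recursion stops.
SUM(lvl) = 0 + 1 + 1 + 2 + 2 + 2 + 3 + 3 = 14.

14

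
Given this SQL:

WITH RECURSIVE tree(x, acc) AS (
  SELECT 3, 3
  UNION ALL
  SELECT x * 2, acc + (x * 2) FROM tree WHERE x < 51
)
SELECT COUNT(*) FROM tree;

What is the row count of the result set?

6

Base: x=3, acc=3.
Iteration 1: 3 < 51 holds -> x = 3 * 2 = 6, acc = 3 + 6 = 9.
Iteration 2: 6 < 51 holds -> x = 6 * 2 = 12, acc = 9 + 12 = 21.
Iteration 3: 12 < 51 holds -> x = 12 * 2 = 24, acc = 21 + 24 = 45.
Iteration 4: 24 < 51 holds -> x = 24 * 2 = 48, acc = 45 + 48 = 93.
Iteration 5: 48 < 51 holds -> x = 48 * 2 = 96, acc = 93 + 96 = 189.
Iteration 6: 96 < 51 fails; recursion stops.
Total rows emitted: 6.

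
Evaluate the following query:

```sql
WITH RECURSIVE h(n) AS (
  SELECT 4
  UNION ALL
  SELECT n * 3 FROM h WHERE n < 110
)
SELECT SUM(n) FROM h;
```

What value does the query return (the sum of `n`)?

484

Base: n=4.
Iteration 1: 4 < 110 holds -> n = 4 * 3 = 12.
Iteration 2: 12 < 110 holds -> n = 12 * 3 = 36.
Iteration 3: 36 < 110 holds -> n = 36 * 3 = 108.
Iteration 4: 108 < 110 holds -> n = 108 * 3 = 324.
Iteration 5: 324 < 110 fails; recursion stops.
SUM(n) = 4 + 12 + 36 + 108 + 324 = 484.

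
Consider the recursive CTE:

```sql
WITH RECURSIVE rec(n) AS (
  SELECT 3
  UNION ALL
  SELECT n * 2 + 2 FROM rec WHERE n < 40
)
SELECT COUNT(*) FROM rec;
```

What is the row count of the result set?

Base: n=3.
Iteration 1: 3 < 40 holds -> n = 3 * 2 + 2 = 8.
Iteration 2: 8 < 40 holds -> n = 8 * 2 + 2 = 18.
Iteration 3: 18 < 40 holds -> n = 18 * 2 + 2 = 38.
Iteration 4: 38 < 40 holds -> n = 38 * 2 + 2 = 78.
Iteration 5: 78 < 40 fails; recursion stops.
Total rows emitted: 5.

5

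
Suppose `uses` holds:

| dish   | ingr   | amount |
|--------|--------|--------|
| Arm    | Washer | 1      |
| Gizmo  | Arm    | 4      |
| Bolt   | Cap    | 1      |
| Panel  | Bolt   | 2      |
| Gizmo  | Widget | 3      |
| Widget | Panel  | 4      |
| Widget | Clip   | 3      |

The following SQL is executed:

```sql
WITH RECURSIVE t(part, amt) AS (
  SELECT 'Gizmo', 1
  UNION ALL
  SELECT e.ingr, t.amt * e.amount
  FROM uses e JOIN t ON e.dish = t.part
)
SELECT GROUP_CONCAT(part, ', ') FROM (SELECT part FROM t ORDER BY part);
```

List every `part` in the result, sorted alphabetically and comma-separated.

Base: (Gizmo, amt=1).
Iteration 1: components of {Gizmo} -> Arm = 1*4 = 4, Widget = 1*3 = 3.
Iteration 2: components of {Arm,Widget} -> Clip = 3*3 = 9, Panel = 3*4 = 12, Washer = 4*1 = 4.
Iteration 3: components of {Clip,Panel,Washer} -> Bolt = 12*2 = 24.
Iteration 4: components of {Bolt} -> Cap = 24*1 = 24.
Iteration 5: no further components; recursion stops.

Arm, Bolt, Cap, Clip, Gizmo, Panel, Washer, Widget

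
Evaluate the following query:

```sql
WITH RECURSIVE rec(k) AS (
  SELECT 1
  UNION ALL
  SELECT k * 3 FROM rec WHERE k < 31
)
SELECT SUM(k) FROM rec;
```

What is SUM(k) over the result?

121

Base: k=1.
Iteration 1: 1 < 31 holds -> k = 1 * 3 = 3.
Iteration 2: 3 < 31 holds -> k = 3 * 3 = 9.
Iteration 3: 9 < 31 holds -> k = 9 * 3 = 27.
Iteration 4: 27 < 31 holds -> k = 27 * 3 = 81.
Iteration 5: 81 < 31 fails; recursion stops.
SUM(k) = 1 + 3 + 9 + 27 + 81 = 121.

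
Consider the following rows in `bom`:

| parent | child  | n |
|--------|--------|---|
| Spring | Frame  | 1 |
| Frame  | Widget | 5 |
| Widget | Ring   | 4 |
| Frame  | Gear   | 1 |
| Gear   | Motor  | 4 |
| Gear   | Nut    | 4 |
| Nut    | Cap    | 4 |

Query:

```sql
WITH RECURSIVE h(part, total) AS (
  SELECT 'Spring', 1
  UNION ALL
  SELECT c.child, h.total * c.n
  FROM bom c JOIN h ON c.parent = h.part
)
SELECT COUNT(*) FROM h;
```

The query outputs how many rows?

8

Base: (Spring, total=1).
Iteration 1: components of {Spring} -> Frame = 1*1 = 1.
Iteration 2: components of {Frame} -> Gear = 1*1 = 1, Widget = 1*5 = 5.
Iteration 3: components of {Gear,Widget} -> Motor = 1*4 = 4, Nut = 1*4 = 4, Ring = 5*4 = 20.
Iteration 4: components of {Motor,Nut,Ring} -> Cap = 4*4 = 16.
Iteration 5: no further components; recursion stops.
Total rows emitted: 8.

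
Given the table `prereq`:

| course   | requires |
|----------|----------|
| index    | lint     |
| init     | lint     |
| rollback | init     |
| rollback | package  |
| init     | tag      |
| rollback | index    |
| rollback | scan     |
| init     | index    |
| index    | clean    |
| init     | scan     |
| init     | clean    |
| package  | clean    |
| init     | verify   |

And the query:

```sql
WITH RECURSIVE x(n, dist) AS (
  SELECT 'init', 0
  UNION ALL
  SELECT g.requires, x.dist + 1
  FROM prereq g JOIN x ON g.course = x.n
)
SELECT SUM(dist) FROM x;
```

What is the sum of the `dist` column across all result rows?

10

Base: (init, dist=0).
Iteration 1: edges from {init} -> (clean, dist=1), (index, dist=1), (lint, dist=1), (scan, dist=1), (tag, dist=1), (verify, dist=1).
Iteration 2: edges from {clean,index,lint,scan,tag,verify} -> (clean, dist=2), (lint, dist=2).
Iteration 3: no outgoing edges from {clean,lint}; recursion stops.
SUM(dist) = 0 + 1 + 1 + 1 + 1 + 1 + 1 + 2 + 2 = 10.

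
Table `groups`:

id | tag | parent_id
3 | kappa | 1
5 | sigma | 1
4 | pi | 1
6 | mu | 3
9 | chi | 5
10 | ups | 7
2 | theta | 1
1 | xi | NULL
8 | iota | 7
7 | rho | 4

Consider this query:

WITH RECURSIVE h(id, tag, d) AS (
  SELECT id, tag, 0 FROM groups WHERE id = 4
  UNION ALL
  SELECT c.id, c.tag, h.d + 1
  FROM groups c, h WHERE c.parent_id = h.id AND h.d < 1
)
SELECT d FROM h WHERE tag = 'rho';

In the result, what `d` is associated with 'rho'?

Base: id=4 (pi) at d 0.
Iteration 1: rows with parent_id in {4} -> rho (id 7, d 1).
Iteration 2: d < 1 fails for all current rows; recursion stops.

1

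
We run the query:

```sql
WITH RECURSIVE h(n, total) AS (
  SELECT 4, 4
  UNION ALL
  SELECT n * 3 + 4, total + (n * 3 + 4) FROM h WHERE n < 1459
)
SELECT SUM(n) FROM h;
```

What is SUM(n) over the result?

6544

Base: n=4, total=4.
Iteration 1: 4 < 1459 holds -> n = 4 * 3 + 4 = 16, total = 4 + 16 = 20.
Iteration 2: 16 < 1459 holds -> n = 16 * 3 + 4 = 52, total = 20 + 52 = 72.
Iteration 3: 52 < 1459 holds -> n = 52 * 3 + 4 = 160, total = 72 + 160 = 232.
Iteration 4: 160 < 1459 holds -> n = 160 * 3 + 4 = 484, total = 232 + 484 = 716.
Iteration 5: 484 < 1459 holds -> n = 484 * 3 + 4 = 1456, total = 716 + 1456 = 2172.
Iteration 6: 1456 < 1459 holds -> n = 1456 * 3 + 4 = 4372, total = 2172 + 4372 = 6544.
Iteration 7: 4372 < 1459 fails; recursion stops.
SUM(n) = 4 + 16 + 52 + 160 + 484 + 1456 + 4372 = 6544.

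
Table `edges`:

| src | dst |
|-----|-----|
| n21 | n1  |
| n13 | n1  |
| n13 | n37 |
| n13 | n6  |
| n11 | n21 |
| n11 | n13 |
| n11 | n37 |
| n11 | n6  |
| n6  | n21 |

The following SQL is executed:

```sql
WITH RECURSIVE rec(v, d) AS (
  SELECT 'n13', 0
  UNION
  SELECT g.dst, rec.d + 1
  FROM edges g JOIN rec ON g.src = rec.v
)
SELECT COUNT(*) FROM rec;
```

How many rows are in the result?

6

Base: (n13, d=0).
Iteration 1: edges from {n13} -> (n1, d=1), (n37, d=1), (n6, d=1).
Iteration 2: edges from {n1,n37,n6} -> (n21, d=2).
Iteration 3: edges from {n21} -> (n1, d=3).
Iteration 4: no outgoing edges from {n1}; recursion stops.
Total rows emitted: 6.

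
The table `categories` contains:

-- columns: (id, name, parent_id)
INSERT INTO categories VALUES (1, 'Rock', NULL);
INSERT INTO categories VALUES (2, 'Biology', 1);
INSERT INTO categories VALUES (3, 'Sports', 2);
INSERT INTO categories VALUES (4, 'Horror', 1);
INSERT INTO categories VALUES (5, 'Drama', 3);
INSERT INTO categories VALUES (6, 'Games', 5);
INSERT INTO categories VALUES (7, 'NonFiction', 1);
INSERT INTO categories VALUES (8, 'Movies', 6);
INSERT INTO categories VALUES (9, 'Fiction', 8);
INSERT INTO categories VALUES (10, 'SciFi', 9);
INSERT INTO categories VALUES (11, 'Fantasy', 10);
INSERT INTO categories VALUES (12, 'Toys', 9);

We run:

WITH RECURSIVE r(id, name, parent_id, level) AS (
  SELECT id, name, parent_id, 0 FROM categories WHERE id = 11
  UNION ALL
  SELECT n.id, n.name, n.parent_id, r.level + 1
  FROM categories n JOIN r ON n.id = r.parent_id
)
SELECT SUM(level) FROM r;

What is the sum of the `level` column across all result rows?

36

Base: id=11 (Fantasy), parent_id=10, level 0.
Iteration 1: join on id=10 -> SciFi (id 10, parent_id=9, level 1).
Iteration 2: join on id=9 -> Fiction (id 9, parent_id=8, level 2).
Iteration 3: join on id=8 -> Movies (id 8, parent_id=6, level 3).
Iteration 4: join on id=6 -> Games (id 6, parent_id=5, level 4).
Iteration 5: join on id=5 -> Drama (id 5, parent_id=3, level 5).
Iteration 6: join on id=3 -> Sports (id 3, parent_id=2, level 6).
Iteration 7: join on id=2 -> Biology (id 2, parent_id=1, level 7).
Iteration 8: join on id=1 -> Rock (id 1, parent_id=NULL, level 8).
Iteration 9: parent_id is NULL; no match; recursion stops.
SUM(level) = 0 + 1 + 2 + 3 + 4 + 5 + 6 + 7 + 8 = 36.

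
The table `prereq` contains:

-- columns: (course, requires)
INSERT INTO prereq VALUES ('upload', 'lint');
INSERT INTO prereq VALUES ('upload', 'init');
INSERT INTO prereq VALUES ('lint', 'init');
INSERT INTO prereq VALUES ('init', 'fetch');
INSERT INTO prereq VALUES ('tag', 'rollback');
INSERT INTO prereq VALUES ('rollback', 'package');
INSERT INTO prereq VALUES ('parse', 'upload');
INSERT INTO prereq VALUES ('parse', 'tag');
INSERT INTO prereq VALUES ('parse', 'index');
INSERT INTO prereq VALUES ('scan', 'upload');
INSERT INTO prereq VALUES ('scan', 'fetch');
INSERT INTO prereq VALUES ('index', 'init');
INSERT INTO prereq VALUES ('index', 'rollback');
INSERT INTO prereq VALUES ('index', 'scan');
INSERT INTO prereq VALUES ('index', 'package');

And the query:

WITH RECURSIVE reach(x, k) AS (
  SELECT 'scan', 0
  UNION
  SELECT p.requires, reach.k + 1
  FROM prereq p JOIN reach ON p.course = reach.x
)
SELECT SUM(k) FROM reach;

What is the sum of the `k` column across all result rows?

Base: (scan, k=0).
Iteration 1: edges from {scan} -> (fetch, k=1), (upload, k=1).
Iteration 2: edges from {fetch,upload} -> (init, k=2), (lint, k=2).
Iteration 3: edges from {init,lint} -> (fetch, k=3), (init, k=3).
Iteration 4: edges from {fetch,init} -> (fetch, k=4).
Iteration 5: no outgoing edges from {fetch}; recursion stops.
SUM(k) = 0 + 1 + 1 + 2 + 2 + 3 + 3 + 4 = 16.

16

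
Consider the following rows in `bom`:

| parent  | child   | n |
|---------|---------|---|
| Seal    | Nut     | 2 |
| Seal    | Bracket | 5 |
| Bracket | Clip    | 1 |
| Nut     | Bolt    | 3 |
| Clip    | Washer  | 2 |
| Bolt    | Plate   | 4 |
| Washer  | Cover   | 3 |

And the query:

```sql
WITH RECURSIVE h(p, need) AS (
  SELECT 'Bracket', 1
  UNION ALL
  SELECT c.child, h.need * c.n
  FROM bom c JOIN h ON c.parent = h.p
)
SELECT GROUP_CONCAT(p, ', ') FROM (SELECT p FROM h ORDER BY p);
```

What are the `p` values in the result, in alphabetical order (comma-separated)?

Base: (Bracket, need=1).
Iteration 1: components of {Bracket} -> Clip = 1*1 = 1.
Iteration 2: components of {Clip} -> Washer = 1*2 = 2.
Iteration 3: components of {Washer} -> Cover = 2*3 = 6.
Iteration 4: no further components; recursion stops.

Bracket, Clip, Cover, Washer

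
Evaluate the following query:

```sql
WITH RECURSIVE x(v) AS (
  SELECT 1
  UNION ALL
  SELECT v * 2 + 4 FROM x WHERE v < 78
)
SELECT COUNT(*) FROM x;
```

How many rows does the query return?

Base: v=1.
Iteration 1: 1 < 78 holds -> v = 1 * 2 + 4 = 6.
Iteration 2: 6 < 78 holds -> v = 6 * 2 + 4 = 16.
Iteration 3: 16 < 78 holds -> v = 16 * 2 + 4 = 36.
Iteration 4: 36 < 78 holds -> v = 36 * 2 + 4 = 76.
Iteration 5: 76 < 78 holds -> v = 76 * 2 + 4 = 156.
Iteration 6: 156 < 78 fails; recursion stops.
Total rows emitted: 6.

6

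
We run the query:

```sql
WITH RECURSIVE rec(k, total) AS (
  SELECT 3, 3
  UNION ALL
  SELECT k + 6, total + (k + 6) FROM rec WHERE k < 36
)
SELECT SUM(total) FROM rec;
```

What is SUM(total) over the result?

Base: k=3, total=3.
Iteration 1: 3 < 36 holds -> k = 3 + 6 = 9, total = 3 + 9 = 12.
Iteration 2: 9 < 36 holds -> k = 9 + 6 = 15, total = 12 + 15 = 27.
Iteration 3: 15 < 36 holds -> k = 15 + 6 = 21, total = 27 + 21 = 48.
Iteration 4: 21 < 36 holds -> k = 21 + 6 = 27, total = 48 + 27 = 75.
Iteration 5: 27 < 36 holds -> k = 27 + 6 = 33, total = 75 + 33 = 108.
Iteration 6: 33 < 36 holds -> k = 33 + 6 = 39, total = 108 + 39 = 147.
Iteration 7: 39 < 36 fails; recursion stops.
SUM(total) = 3 + 12 + 27 + 48 + 75 + 108 + 147 = 420.

420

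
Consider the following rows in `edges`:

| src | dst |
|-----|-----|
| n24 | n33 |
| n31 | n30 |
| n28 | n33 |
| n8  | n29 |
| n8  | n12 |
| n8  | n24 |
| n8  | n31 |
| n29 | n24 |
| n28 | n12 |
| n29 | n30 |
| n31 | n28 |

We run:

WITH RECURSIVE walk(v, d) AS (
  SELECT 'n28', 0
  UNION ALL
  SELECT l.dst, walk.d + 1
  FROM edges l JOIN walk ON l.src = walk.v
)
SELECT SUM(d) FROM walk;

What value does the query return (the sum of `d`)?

2

Base: (n28, d=0).
Iteration 1: edges from {n28} -> (n12, d=1), (n33, d=1).
Iteration 2: no outgoing edges from {n12,n33}; recursion stops.
SUM(d) = 0 + 1 + 1 = 2.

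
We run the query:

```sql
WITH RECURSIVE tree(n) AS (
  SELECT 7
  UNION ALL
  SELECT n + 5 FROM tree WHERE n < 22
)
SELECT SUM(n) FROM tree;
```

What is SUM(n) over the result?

58

Base: n=7.
Iteration 1: 7 < 22 holds -> n = 7 + 5 = 12.
Iteration 2: 12 < 22 holds -> n = 12 + 5 = 17.
Iteration 3: 17 < 22 holds -> n = 17 + 5 = 22.
Iteration 4: 22 < 22 fails; recursion stops.
SUM(n) = 7 + 12 + 17 + 22 = 58.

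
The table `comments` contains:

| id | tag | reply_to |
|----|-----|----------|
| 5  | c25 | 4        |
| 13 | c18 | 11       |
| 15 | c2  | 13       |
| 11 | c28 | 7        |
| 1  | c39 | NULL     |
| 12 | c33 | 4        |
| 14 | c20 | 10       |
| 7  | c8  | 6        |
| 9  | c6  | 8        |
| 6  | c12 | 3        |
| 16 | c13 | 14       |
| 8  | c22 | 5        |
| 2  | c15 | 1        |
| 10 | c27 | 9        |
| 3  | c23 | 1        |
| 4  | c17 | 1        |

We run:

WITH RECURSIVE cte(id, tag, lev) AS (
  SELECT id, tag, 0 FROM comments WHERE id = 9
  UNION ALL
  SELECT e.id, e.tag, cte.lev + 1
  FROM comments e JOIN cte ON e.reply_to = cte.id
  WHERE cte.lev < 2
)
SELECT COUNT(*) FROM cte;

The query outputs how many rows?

Base: id=9 (c6) at lev 0.
Iteration 1: rows with reply_to in {9} -> c27 (id 10, lev 1).
Iteration 2: rows with reply_to in {10} -> c20 (id 14, lev 2).
Iteration 3: lev < 2 fails for all current rows; recursion stops.
Total rows emitted: 3.

3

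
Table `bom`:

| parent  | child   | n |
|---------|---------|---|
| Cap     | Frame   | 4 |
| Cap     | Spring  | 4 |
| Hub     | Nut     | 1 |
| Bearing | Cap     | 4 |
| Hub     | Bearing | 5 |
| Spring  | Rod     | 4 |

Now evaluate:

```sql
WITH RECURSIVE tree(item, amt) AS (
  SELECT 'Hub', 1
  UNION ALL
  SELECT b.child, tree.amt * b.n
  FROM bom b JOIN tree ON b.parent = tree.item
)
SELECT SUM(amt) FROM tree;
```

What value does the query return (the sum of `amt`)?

507

Base: (Hub, amt=1).
Iteration 1: components of {Hub} -> Bearing = 1*5 = 5, Nut = 1*1 = 1.
Iteration 2: components of {Bearing,Nut} -> Cap = 5*4 = 20.
Iteration 3: components of {Cap} -> Frame = 20*4 = 80, Spring = 20*4 = 80.
Iteration 4: components of {Frame,Spring} -> Rod = 80*4 = 320.
Iteration 5: no further components; recursion stops.
SUM(amt) = 1 + 1 + 5 + 20 + 80 + 80 + 320 = 507.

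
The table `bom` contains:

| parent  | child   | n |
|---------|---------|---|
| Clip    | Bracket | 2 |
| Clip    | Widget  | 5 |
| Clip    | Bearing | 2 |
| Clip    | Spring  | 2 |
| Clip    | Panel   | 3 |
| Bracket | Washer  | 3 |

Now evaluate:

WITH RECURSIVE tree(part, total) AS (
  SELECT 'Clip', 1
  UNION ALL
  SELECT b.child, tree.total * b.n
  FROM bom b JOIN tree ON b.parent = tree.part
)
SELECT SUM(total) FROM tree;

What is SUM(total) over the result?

21

Base: (Clip, total=1).
Iteration 1: components of {Clip} -> Bearing = 1*2 = 2, Bracket = 1*2 = 2, Panel = 1*3 = 3, Spring = 1*2 = 2, Widget = 1*5 = 5.
Iteration 2: components of {Bearing,Bracket,Panel,Spring,Widget} -> Washer = 2*3 = 6.
Iteration 3: no further components; recursion stops.
SUM(total) = 1 + 2 + 5 + 2 + 2 + 3 + 6 = 21.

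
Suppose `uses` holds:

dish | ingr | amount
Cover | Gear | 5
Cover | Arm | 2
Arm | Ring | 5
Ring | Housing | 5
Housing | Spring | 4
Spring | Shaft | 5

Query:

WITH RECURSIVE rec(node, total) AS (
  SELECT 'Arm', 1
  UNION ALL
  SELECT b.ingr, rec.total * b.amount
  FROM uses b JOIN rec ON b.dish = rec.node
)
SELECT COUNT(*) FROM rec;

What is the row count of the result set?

Base: (Arm, total=1).
Iteration 1: components of {Arm} -> Ring = 1*5 = 5.
Iteration 2: components of {Ring} -> Housing = 5*5 = 25.
Iteration 3: components of {Housing} -> Spring = 25*4 = 100.
Iteration 4: components of {Spring} -> Shaft = 100*5 = 500.
Iteration 5: no further components; recursion stops.
Total rows emitted: 5.

5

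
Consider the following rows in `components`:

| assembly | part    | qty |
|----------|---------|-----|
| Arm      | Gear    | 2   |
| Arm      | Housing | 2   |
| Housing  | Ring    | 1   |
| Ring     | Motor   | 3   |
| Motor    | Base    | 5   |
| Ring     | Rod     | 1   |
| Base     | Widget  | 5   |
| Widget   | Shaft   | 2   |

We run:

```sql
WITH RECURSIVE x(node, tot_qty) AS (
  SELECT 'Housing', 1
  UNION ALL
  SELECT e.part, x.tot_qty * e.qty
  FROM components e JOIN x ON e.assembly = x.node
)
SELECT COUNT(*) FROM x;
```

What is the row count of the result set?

Base: (Housing, tot_qty=1).
Iteration 1: components of {Housing} -> Ring = 1*1 = 1.
Iteration 2: components of {Ring} -> Motor = 1*3 = 3, Rod = 1*1 = 1.
Iteration 3: components of {Motor,Rod} -> Base = 3*5 = 15.
Iteration 4: components of {Base} -> Widget = 15*5 = 75.
Iteration 5: components of {Widget} -> Shaft = 75*2 = 150.
Iteration 6: no further components; recursion stops.
Total rows emitted: 7.

7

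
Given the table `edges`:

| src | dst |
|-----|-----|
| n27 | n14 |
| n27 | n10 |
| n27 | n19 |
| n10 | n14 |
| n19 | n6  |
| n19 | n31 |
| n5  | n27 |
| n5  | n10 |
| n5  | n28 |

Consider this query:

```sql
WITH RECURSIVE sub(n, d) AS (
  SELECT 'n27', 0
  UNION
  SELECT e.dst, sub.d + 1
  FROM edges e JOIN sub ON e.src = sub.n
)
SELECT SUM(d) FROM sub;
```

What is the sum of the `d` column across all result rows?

9

Base: (n27, d=0).
Iteration 1: edges from {n27} -> (n10, d=1), (n14, d=1), (n19, d=1).
Iteration 2: edges from {n10,n14,n19} -> (n14, d=2), (n31, d=2), (n6, d=2).
Iteration 3: no outgoing edges from {n14,n31,n6}; recursion stops.
SUM(d) = 0 + 1 + 1 + 1 + 2 + 2 + 2 = 9.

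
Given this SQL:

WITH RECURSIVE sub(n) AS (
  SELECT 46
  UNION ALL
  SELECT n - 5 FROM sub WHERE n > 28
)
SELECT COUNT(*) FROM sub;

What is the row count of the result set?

Base: n=46.
Iteration 1: 46 > 28 holds -> n = 46 - 5 = 41.
Iteration 2: 41 > 28 holds -> n = 41 - 5 = 36.
Iteration 3: 36 > 28 holds -> n = 36 - 5 = 31.
Iteration 4: 31 > 28 holds -> n = 31 - 5 = 26.
Iteration 5: 26 > 28 fails; recursion stops.
Total rows emitted: 5.

5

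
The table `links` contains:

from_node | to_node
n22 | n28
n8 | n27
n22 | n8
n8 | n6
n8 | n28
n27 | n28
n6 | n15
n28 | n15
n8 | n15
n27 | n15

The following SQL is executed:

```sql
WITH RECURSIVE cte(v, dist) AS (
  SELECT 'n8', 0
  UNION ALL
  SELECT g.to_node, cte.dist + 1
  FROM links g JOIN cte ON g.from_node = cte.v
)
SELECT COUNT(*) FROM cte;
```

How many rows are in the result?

10

Base: (n8, dist=0).
Iteration 1: edges from {n8} -> (n15, dist=1), (n27, dist=1), (n28, dist=1), (n6, dist=1).
Iteration 2: edges from {n15,n27,n28,n6} -> (n15, dist=2) x3, (n28, dist=2). [UNION ALL keeps all 4 new rows, including repeats]
Iteration 3: edges from {n15,n28} -> (n15, dist=3).
Iteration 4: no outgoing edges from {n15}; recursion stops.
Total rows emitted: 10.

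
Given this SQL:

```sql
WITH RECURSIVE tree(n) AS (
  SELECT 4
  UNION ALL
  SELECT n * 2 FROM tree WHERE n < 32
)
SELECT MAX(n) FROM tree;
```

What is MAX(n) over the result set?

Base: n=4.
Iteration 1: 4 < 32 holds -> n = 4 * 2 = 8.
Iteration 2: 8 < 32 holds -> n = 8 * 2 = 16.
Iteration 3: 16 < 32 holds -> n = 16 * 2 = 32.
Iteration 4: 32 < 32 fails; recursion stops.
n values: 4, 8, 16, 32; the maximum is 32.

32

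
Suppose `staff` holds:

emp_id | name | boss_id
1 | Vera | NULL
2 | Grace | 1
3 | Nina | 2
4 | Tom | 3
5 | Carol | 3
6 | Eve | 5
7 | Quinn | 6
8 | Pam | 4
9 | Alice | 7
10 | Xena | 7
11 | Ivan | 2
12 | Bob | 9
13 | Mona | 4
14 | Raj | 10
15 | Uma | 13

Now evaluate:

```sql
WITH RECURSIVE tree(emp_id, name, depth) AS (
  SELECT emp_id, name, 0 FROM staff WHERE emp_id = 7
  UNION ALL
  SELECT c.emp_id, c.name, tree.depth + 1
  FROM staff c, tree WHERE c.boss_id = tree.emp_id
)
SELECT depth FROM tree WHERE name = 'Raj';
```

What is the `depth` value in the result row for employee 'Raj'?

Base: emp_id=7 (Quinn) at depth 0.
Iteration 1: rows with boss_id in {7} -> Alice (id 9, depth 1), Xena (id 10, depth 1).
Iteration 2: rows with boss_id in {9,10} -> Bob (id 12, depth 2), Raj (id 14, depth 2).
Iteration 3: no rows with boss_id in {12,14}; recursion stops.

2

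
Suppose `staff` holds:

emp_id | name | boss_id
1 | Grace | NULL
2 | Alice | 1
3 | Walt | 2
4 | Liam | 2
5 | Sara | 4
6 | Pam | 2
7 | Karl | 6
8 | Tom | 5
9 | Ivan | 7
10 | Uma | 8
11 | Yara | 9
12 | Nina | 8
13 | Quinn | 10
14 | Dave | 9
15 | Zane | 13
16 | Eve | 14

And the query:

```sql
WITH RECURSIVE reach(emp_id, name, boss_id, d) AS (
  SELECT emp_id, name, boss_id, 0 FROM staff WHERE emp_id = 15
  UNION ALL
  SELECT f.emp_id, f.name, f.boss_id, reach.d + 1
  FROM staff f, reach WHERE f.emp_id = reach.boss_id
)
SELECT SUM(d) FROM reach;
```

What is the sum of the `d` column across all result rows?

Base: emp_id=15 (Zane), boss_id=13, d 0.
Iteration 1: join on emp_id=13 -> Quinn (id 13, boss_id=10, d 1).
Iteration 2: join on emp_id=10 -> Uma (id 10, boss_id=8, d 2).
Iteration 3: join on emp_id=8 -> Tom (id 8, boss_id=5, d 3).
Iteration 4: join on emp_id=5 -> Sara (id 5, boss_id=4, d 4).
Iteration 5: join on emp_id=4 -> Liam (id 4, boss_id=2, d 5).
Iteration 6: join on emp_id=2 -> Alice (id 2, boss_id=1, d 6).
Iteration 7: join on emp_id=1 -> Grace (id 1, boss_id=NULL, d 7).
Iteration 8: boss_id is NULL; no match; recursion stops.
SUM(d) = 0 + 1 + 2 + 3 + 4 + 5 + 6 + 7 = 28.

28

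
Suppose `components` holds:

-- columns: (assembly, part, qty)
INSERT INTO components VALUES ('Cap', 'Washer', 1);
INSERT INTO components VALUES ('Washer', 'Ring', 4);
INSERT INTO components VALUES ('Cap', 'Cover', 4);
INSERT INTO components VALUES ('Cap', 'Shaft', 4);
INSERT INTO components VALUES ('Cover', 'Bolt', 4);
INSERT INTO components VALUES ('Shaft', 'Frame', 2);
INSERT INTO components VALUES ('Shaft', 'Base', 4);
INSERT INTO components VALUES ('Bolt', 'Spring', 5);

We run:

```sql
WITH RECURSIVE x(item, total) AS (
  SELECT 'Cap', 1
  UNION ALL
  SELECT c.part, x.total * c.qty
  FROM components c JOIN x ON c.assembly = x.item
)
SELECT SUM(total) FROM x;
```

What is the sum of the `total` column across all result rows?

Base: (Cap, total=1).
Iteration 1: components of {Cap} -> Cover = 1*4 = 4, Shaft = 1*4 = 4, Washer = 1*1 = 1.
Iteration 2: components of {Cover,Shaft,Washer} -> Base = 4*4 = 16, Bolt = 4*4 = 16, Frame = 4*2 = 8, Ring = 1*4 = 4.
Iteration 3: components of {Base,Bolt,Frame,Ring} -> Spring = 16*5 = 80.
Iteration 4: no further components; recursion stops.
SUM(total) = 1 + 1 + 4 + 4 + 4 + 16 + 8 + 16 + 80 = 134.

134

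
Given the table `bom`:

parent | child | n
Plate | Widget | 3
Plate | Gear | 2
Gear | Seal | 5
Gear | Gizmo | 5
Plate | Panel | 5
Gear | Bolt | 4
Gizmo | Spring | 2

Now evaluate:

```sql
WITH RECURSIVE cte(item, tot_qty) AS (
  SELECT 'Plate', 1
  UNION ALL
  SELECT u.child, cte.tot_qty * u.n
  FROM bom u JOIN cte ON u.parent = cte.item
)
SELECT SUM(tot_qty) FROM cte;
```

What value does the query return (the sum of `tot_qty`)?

59

Base: (Plate, tot_qty=1).
Iteration 1: components of {Plate} -> Gear = 1*2 = 2, Panel = 1*5 = 5, Widget = 1*3 = 3.
Iteration 2: components of {Gear,Panel,Widget} -> Bolt = 2*4 = 8, Gizmo = 2*5 = 10, Seal = 2*5 = 10.
Iteration 3: components of {Bolt,Gizmo,Seal} -> Spring = 10*2 = 20.
Iteration 4: no further components; recursion stops.
SUM(tot_qty) = 1 + 3 + 2 + 5 + 10 + 10 + 8 + 20 = 59.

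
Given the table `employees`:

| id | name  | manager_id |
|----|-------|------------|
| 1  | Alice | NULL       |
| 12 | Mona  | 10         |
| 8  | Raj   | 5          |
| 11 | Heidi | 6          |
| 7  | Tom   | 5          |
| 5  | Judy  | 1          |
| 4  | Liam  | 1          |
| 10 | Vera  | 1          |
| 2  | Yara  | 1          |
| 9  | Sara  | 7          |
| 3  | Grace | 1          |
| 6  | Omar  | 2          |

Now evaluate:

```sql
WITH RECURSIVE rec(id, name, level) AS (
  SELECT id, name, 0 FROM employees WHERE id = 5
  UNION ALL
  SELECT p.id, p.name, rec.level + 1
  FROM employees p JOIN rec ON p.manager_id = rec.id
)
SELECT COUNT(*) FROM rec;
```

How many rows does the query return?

4

Base: id=5 (Judy) at level 0.
Iteration 1: rows with manager_id in {5} -> Tom (id 7, level 1), Raj (id 8, level 1).
Iteration 2: rows with manager_id in {7,8} -> Sara (id 9, level 2).
Iteration 3: no rows with manager_id in {9}; recursion stops.
Total rows emitted: 4.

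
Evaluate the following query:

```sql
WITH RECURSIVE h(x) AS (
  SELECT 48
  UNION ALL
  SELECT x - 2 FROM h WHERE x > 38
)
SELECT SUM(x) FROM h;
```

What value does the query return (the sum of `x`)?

258

Base: x=48.
Iteration 1: 48 > 38 holds -> x = 48 - 2 = 46.
Iteration 2: 46 > 38 holds -> x = 46 - 2 = 44.
Iteration 3: 44 > 38 holds -> x = 44 - 2 = 42.
Iteration 4: 42 > 38 holds -> x = 42 - 2 = 40.
Iteration 5: 40 > 38 holds -> x = 40 - 2 = 38.
Iteration 6: 38 > 38 fails; recursion stops.
SUM(x) = 48 + 46 + 44 + 42 + 40 + 38 = 258.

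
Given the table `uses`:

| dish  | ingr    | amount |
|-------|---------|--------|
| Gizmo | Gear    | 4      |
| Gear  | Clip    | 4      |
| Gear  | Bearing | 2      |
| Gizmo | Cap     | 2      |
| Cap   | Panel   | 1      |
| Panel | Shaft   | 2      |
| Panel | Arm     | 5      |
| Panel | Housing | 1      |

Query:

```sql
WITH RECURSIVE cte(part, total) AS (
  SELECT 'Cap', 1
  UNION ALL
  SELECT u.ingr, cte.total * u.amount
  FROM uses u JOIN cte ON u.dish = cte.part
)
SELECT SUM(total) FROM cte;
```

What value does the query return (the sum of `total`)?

Base: (Cap, total=1).
Iteration 1: components of {Cap} -> Panel = 1*1 = 1.
Iteration 2: components of {Panel} -> Arm = 1*5 = 5, Housing = 1*1 = 1, Shaft = 1*2 = 2.
Iteration 3: no further components; recursion stops.
SUM(total) = 1 + 1 + 2 + 5 + 1 = 10.

10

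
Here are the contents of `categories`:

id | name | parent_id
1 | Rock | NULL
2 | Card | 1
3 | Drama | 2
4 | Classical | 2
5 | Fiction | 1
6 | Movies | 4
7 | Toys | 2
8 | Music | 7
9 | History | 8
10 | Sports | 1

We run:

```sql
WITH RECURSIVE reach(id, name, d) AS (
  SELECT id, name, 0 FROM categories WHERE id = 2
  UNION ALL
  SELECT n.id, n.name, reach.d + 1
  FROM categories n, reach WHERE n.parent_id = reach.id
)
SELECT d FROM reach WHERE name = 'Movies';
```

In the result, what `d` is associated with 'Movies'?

2

Base: id=2 (Card) at d 0.
Iteration 1: rows with parent_id in {2} -> Drama (id 3, d 1), Classical (id 4, d 1), Toys (id 7, d 1).
Iteration 2: rows with parent_id in {3,4,7} -> Movies (id 6, d 2), Music (id 8, d 2).
Iteration 3: rows with parent_id in {6,8} -> History (id 9, d 3).
Iteration 4: no rows with parent_id in {9}; recursion stops.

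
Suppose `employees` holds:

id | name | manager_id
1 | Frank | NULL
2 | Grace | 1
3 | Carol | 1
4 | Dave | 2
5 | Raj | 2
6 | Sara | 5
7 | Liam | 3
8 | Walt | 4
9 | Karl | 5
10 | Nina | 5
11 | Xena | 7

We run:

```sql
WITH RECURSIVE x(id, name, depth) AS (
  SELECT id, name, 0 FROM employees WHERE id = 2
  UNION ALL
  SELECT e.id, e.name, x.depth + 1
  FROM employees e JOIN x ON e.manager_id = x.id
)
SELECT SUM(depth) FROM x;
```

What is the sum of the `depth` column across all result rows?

Base: id=2 (Grace) at depth 0.
Iteration 1: rows with manager_id in {2} -> Dave (id 4, depth 1), Raj (id 5, depth 1).
Iteration 2: rows with manager_id in {4,5} -> Sara (id 6, depth 2), Walt (id 8, depth 2), Karl (id 9, depth 2), Nina (id 10, depth 2).
Iteration 3: no rows with manager_id in {6,8,9,10}; recursion stops.
SUM(depth) = 0 + 1 + 1 + 2 + 2 + 2 + 2 = 10.

10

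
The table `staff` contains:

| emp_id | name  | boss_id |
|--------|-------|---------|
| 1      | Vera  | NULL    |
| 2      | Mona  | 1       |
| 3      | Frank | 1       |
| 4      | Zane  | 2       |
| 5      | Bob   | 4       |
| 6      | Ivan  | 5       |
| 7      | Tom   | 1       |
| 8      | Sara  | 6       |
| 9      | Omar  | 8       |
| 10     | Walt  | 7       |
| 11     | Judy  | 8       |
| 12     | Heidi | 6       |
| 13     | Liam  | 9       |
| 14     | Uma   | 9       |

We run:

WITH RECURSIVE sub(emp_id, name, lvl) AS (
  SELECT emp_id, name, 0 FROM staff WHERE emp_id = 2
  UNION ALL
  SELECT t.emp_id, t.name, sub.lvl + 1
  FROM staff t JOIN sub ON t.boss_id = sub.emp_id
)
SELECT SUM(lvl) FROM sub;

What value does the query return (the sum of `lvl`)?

36

Base: emp_id=2 (Mona) at lvl 0.
Iteration 1: rows with boss_id in {2} -> Zane (id 4, lvl 1).
Iteration 2: rows with boss_id in {4} -> Bob (id 5, lvl 2).
Iteration 3: rows with boss_id in {5} -> Ivan (id 6, lvl 3).
Iteration 4: rows with boss_id in {6} -> Sara (id 8, lvl 4), Heidi (id 12, lvl 4).
Iteration 5: rows with boss_id in {8,12} -> Omar (id 9, lvl 5), Judy (id 11, lvl 5).
Iteration 6: rows with boss_id in {9,11} -> Liam (id 13, lvl 6), Uma (id 14, lvl 6).
Iteration 7: no rows with boss_id in {13,14}; recursion stops.
SUM(lvl) = 0 + 1 + 2 + 3 + 4 + 4 + 5 + 5 + 6 + 6 = 36.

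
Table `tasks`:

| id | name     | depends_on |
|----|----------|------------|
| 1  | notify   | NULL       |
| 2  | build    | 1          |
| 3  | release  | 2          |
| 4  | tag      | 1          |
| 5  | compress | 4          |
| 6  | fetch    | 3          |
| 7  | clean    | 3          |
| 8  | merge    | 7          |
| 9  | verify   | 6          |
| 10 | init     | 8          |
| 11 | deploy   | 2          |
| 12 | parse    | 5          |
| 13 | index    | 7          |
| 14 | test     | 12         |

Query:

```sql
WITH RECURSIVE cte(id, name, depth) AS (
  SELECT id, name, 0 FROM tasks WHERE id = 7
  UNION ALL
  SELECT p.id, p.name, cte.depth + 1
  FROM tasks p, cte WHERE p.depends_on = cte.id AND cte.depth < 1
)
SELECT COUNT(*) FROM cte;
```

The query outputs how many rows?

Base: id=7 (clean) at depth 0.
Iteration 1: rows with depends_on in {7} -> merge (id 8, depth 1), index (id 13, depth 1).
Iteration 2: depth < 1 fails for all current rows; recursion stops.
Total rows emitted: 3.

3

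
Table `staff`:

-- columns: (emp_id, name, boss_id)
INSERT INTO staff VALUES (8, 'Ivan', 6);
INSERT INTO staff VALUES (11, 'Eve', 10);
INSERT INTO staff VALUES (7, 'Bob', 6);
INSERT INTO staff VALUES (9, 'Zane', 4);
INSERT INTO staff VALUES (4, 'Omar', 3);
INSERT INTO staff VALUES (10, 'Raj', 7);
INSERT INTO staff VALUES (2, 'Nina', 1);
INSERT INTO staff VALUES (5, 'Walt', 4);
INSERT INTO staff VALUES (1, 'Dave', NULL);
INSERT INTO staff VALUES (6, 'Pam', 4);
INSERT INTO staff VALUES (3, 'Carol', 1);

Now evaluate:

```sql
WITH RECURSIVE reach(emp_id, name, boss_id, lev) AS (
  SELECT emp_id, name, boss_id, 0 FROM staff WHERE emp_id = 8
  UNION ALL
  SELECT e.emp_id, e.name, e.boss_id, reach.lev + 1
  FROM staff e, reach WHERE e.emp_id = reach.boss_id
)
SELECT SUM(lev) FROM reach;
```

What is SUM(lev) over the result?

10

Base: emp_id=8 (Ivan), boss_id=6, lev 0.
Iteration 1: join on emp_id=6 -> Pam (id 6, boss_id=4, lev 1).
Iteration 2: join on emp_id=4 -> Omar (id 4, boss_id=3, lev 2).
Iteration 3: join on emp_id=3 -> Carol (id 3, boss_id=1, lev 3).
Iteration 4: join on emp_id=1 -> Dave (id 1, boss_id=NULL, lev 4).
Iteration 5: boss_id is NULL; no match; recursion stops.
SUM(lev) = 0 + 1 + 2 + 3 + 4 = 10.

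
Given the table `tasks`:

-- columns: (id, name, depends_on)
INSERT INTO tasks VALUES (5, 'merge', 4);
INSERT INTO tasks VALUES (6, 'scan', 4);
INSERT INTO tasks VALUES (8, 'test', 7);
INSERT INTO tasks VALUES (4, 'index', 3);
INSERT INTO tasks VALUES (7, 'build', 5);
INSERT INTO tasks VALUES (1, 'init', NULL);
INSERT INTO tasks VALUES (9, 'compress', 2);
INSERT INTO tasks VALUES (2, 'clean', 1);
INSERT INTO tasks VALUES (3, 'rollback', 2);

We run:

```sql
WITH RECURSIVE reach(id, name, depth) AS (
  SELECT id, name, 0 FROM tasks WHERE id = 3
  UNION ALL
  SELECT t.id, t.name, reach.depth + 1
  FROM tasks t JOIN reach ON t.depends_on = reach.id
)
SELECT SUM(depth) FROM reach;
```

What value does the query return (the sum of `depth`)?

12

Base: id=3 (rollback) at depth 0.
Iteration 1: rows with depends_on in {3} -> index (id 4, depth 1).
Iteration 2: rows with depends_on in {4} -> merge (id 5, depth 2), scan (id 6, depth 2).
Iteration 3: rows with depends_on in {5,6} -> build (id 7, depth 3).
Iteration 4: rows with depends_on in {7} -> test (id 8, depth 4).
Iteration 5: no rows with depends_on in {8}; recursion stops.
SUM(depth) = 0 + 1 + 2 + 2 + 3 + 4 = 12.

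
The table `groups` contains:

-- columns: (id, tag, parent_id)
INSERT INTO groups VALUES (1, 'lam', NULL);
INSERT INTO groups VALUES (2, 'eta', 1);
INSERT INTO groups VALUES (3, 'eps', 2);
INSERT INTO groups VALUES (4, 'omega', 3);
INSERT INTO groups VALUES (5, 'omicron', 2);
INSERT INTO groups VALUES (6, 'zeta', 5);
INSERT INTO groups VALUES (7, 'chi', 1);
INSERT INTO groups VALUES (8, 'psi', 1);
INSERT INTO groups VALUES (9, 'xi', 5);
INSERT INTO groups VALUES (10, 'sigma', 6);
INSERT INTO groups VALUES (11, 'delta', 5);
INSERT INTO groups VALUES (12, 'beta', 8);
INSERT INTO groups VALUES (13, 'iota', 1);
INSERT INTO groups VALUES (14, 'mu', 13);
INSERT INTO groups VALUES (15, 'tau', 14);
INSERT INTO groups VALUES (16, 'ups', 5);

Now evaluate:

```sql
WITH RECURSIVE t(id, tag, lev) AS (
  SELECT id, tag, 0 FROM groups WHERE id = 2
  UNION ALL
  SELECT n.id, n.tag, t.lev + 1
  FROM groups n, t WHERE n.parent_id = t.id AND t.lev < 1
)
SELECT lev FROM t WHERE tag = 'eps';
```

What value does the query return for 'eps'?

Base: id=2 (eta) at lev 0.
Iteration 1: rows with parent_id in {2} -> eps (id 3, lev 1), omicron (id 5, lev 1).
Iteration 2: lev < 1 fails for all current rows; recursion stops.

1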